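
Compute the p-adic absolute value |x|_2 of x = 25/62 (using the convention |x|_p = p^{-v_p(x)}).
|25/62|_2 = 2

Step 1 — compute v_2(x) by factoring powers of 2 out of the numerator and denominator: v_2(25/62) = -1. Step 2 — apply |x|_p = p^{-v_p(x)} = 2^{1} = 2.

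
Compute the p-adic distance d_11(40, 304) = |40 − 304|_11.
d_11(40, 304) = 1/11

Step 1 — x − y = 40 − 304 = -264. Step 2 — v_11(-264) = 1 (factor: -264 = −(11^1 · 24); the sign does not affect v_p). Step 3 — |x − y|_11 = 11^{-1} = 1/11.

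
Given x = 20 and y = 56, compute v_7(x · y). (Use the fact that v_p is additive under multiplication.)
v_7(1120) = 1

v_p(x) = 0 (factor: 20 = 7^0 · 20); v_p(y) = 1 (factor: 56 = 7^1 · 8). Additivity: v_p(xy) = v_p(x) + v_p(y) = 0 + 1 = 1. (Direct check: xy = 1120 = 7^1 · (160).)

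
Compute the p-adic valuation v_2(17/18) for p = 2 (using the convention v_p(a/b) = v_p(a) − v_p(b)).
v_2(17/18) = -1

Factor powers of 2 from the numerator and denominator of the reduced fraction: 17 = 2^0 · 17 and 18 = 2^1 · 9. Apply v_p(a/b) = v_p(a) − v_p(b): v_2(17/18) = 0 − 1 = -1.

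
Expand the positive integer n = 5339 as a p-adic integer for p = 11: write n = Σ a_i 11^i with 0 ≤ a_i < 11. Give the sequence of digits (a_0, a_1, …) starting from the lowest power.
(a_0, a_1, …) = (4, 1, 0, 4)

Repeated division by 11 gives the digits low-to-high: 5339 = 4 + 1·11^1 + 4·11^3. Digit sequence: (4, 1, 0, 4).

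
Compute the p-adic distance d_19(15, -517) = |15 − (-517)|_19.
d_19(15, -517) = 1/19

Step 1 — x − y = 15 − (-517) = 532. Step 2 — v_19(532) = 1 (factor: 532 = (19^1 · 28); the sign does not affect v_p). Step 3 — |x − y|_19 = 19^{-1} = 1/19.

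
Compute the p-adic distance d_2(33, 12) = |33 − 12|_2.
d_2(33, 12) = 1

Step 1 — x − y = 33 − 12 = 21. Step 2 — v_2(21) = 0 (factor: 21 = (2^0 · 21); the sign does not affect v_p). Step 3 — |x − y|_2 = 2^{0} = 1.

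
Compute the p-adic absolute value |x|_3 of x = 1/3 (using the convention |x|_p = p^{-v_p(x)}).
|1/3|_3 = 3

Step 1 — compute v_3(x) by factoring powers of 3 out of the numerator and denominator: v_3(1/3) = -1. Step 2 — apply |x|_p = p^{-v_p(x)} = 3^{1} = 3.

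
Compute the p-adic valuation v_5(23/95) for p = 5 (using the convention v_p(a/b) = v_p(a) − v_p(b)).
v_5(23/95) = -1

Factor powers of 5 from the numerator and denominator of the reduced fraction: 23 = 5^0 · 23 and 95 = 5^1 · 19. Apply v_p(a/b) = v_p(a) − v_p(b): v_5(23/95) = 0 − 1 = -1.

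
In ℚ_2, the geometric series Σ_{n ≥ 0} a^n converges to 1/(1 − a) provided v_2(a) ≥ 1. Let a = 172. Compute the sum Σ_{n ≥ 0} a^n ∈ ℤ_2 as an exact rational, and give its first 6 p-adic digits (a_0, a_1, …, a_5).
Σ a^n = 1/(1 − a) = -1/171;  first 6 digits = (1, 0, 1, 1, 1, 1)

v_2(a) = 2 ≥ 1, so the series converges in ℤ_2 to 1/(1 − a) = 1/(1 − 172) = -1/171. Expand this rational in ℤ_2: compute digits iteratively via d_i = x_i mod 2, x_{i+1} = (x_i − d_i)/2. The first 6 digits are (1, 0, 1, 1, 1, 1).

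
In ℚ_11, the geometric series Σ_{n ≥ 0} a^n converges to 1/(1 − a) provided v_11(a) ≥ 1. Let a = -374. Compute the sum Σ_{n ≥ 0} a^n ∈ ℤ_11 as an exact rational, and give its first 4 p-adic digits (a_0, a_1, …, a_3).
Σ a^n = 1/(1 − a) = 1/375;  first 4 digits = (1, 10, 8, 4)

v_11(a) = 1 ≥ 1, so the series converges in ℤ_11 to 1/(1 − a) = 1/(1 − (-374)) = 1/375. Expand this rational in ℤ_11: compute digits iteratively via d_i = x_i mod 11, x_{i+1} = (x_i − d_i)/11. The first 4 digits are (1, 10, 8, 4).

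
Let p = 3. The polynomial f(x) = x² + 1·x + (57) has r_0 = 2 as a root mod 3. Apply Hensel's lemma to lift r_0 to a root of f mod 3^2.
r_1 = 2 (mod 9)

Hensel: r_{i+1} = r_i − f(r_i)·(f′(r_i))^{-1} mod 3^{i+2}, f′(x) = 2x + 1. Iterate:
  r_0 = 2 (mod 3)
  r_1 = 2 (mod 9)
Final: r = 2 satisfies f(r) ≡ 0 mod 3^2.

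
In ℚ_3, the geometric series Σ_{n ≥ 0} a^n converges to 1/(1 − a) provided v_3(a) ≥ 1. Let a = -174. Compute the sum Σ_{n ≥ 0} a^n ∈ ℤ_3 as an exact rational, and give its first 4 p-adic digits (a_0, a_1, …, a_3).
Σ a^n = 1/(1 − a) = 1/175;  first 4 digits = (1, 2, 2, 0)

v_3(a) = 1 ≥ 1, so the series converges in ℤ_3 to 1/(1 − a) = 1/(1 − (-174)) = 1/175. Expand this rational in ℤ_3: compute digits iteratively via d_i = x_i mod 3, x_{i+1} = (x_i − d_i)/3. The first 4 digits are (1, 2, 2, 0).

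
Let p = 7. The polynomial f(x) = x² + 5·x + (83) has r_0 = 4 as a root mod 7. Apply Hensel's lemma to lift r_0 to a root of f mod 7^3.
r_2 = 172 (mod 343)

Hensel: r_{i+1} = r_i − f(r_i)·(f′(r_i))^{-1} mod 7^{i+2}, f′(x) = 2x + 5. Iterate:
  r_0 = 4 (mod 7)
  r_1 = 25 (mod 49)
  r_2 = 172 (mod 343)
Final: r = 172 satisfies f(r) ≡ 0 mod 7^3.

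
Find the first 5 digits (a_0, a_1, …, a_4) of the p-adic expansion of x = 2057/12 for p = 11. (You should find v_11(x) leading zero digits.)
(a_0, …, a_4) = (0, 0, 6, 6, 4)

v_11(2057/12) = 2, so a_0 = ... = a_1 = 0. Factor out: x = 11^2 · u with u = 17/12 a unit in ℤ_11. Expand u iteratively via a_{v+i} = u_i mod 11, u_{i+1} = (u_i − a_{v+i})/11:
  u_0 = 17/12;  a_2 = 6;  u_1 = (u_0 − 6)/11 = -5/12
  u_1 = -5/12;  a_3 = 6;  u_2 = (u_1 − 6)/11 = -7/12
  u_2 = -7/12;  a_4 = 4;  u_3 = (u_2 − 4)/11 = -5/12
Digits: (0, 0, 6, 6, 4).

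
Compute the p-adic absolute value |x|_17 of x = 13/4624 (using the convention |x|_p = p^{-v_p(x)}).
|13/4624|_17 = 289

Step 1 — compute v_17(x) by factoring powers of 17 out of the numerator and denominator: v_17(13/4624) = -2. Step 2 — apply |x|_p = p^{-v_p(x)} = 17^{2} = 289.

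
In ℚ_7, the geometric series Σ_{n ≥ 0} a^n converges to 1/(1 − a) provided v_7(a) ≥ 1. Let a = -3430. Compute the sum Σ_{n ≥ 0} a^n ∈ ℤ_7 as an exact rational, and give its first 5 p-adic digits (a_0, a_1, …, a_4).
Σ a^n = 1/(1 − a) = 1/3431;  first 5 digits = (1, 0, 0, 4, 5)

v_7(a) = 3 ≥ 1, so the series converges in ℤ_7 to 1/(1 − a) = 1/(1 − (-3430)) = 1/3431. Expand this rational in ℤ_7: compute digits iteratively via d_i = x_i mod 7, x_{i+1} = (x_i − d_i)/7. The first 5 digits are (1, 0, 0, 4, 5).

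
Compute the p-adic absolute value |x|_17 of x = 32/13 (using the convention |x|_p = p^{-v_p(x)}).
|32/13|_17 = 1

Step 1 — compute v_17(x) by factoring powers of 17 out of the numerator and denominator: v_17(32/13) = 0. Step 2 — apply |x|_p = p^{-v_p(x)} = 17^{0} = 1.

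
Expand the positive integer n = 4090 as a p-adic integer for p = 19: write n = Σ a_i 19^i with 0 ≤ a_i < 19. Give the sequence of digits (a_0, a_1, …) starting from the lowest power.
(a_0, a_1, …) = (5, 6, 11)

Repeated division by 19 gives the digits low-to-high: 4090 = 5 + 6·19^1 + 11·19^2. Digit sequence: (5, 6, 11).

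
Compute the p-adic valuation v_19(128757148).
v_19(128757148) = 5

v_19(n) is the largest exponent k such that 19^k divides n. Factor out: 128757148 = 19^5 · 52. (Sign doesn't affect v_p.) So v_19(128757148) = 5.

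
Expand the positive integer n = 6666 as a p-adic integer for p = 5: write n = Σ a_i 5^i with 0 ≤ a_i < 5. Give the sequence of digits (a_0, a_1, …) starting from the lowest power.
(a_0, a_1, …) = (1, 3, 1, 3, 0, 2)

Repeated division by 5 gives the digits low-to-high: 6666 = 1 + 3·5^1 + 1·5^2 + 3·5^3 + 2·5^5. Digit sequence: (1, 3, 1, 3, 0, 2).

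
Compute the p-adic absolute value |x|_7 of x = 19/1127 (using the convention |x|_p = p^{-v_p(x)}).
|19/1127|_7 = 49

Step 1 — compute v_7(x) by factoring powers of 7 out of the numerator and denominator: v_7(19/1127) = -2. Step 2 — apply |x|_p = p^{-v_p(x)} = 7^{2} = 49.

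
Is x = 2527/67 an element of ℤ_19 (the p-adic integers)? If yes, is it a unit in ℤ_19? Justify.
x ∈ ℤ_19 but not a unit; v_19(x) = 2 > 0

ℤ_19 = {x ∈ ℚ_19 : v_19(x) ≥ 0} and ℤ_19^× = {x ∈ ℤ_19 : v_19(x) = 0}. Here v_19(2527/67) = v_19(num) − v_19(den) = 2; compare against these criteria.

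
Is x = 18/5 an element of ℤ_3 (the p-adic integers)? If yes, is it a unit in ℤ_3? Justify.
x ∈ ℤ_3 but not a unit; v_3(x) = 2 > 0

ℤ_3 = {x ∈ ℚ_3 : v_3(x) ≥ 0} and ℤ_3^× = {x ∈ ℤ_3 : v_3(x) = 0}. Here v_3(18/5) = v_3(num) − v_3(den) = 2; compare against these criteria.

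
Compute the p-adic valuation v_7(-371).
v_7(-371) = 1

v_7(n) is the largest exponent k such that 7^k divides n. Factor out: -371 = -7^1 · 53. (Sign doesn't affect v_p.) So v_7(-371) = 1.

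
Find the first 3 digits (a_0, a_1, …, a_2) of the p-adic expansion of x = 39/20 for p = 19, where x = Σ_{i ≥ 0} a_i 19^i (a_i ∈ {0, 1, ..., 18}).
(a_0, …, a_2) = (1, 1, 18)

v_19(39/20) = 0 (numerator and denominator both coprime to 19), so x ∈ ℤ_19^×. Compute digits iteratively via a_i = x_i mod 19, x_{i+1} = (x_i − a_i)/19, with x_0 = x:
  x_0 = 39/20;  a_0 = 1;  x_1 = (x_0 − 1)/19 = 1/20
  x_1 = 1/20;  a_1 = 1;  x_2 = (x_1 − 1)/19 = -1/20
  x_2 = -1/20;  a_2 = 18;  x_3 = (x_2 − 18)/19 = -19/20
Digits: (1, 1, 18).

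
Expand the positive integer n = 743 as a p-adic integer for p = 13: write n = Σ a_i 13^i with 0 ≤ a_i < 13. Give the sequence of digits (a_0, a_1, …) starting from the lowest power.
(a_0, a_1, …) = (2, 5, 4)

Repeated division by 13 gives the digits low-to-high: 743 = 2 + 5·13^1 + 4·13^2. Digit sequence: (2, 5, 4).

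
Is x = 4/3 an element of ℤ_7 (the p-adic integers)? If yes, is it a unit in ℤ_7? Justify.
x ∈ ℤ_7^× (unit); v_7(x) = 0

ℤ_7 = {x ∈ ℚ_7 : v_7(x) ≥ 0} and ℤ_7^× = {x ∈ ℤ_7 : v_7(x) = 0}. Here v_7(4/3) = v_7(num) − v_7(den) = 0; compare against these criteria.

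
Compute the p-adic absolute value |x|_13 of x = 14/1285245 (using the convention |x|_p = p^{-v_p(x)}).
|14/1285245|_13 = 28561

Step 1 — compute v_13(x) by factoring powers of 13 out of the numerator and denominator: v_13(14/1285245) = -4. Step 2 — apply |x|_p = p^{-v_p(x)} = 13^{4} = 28561.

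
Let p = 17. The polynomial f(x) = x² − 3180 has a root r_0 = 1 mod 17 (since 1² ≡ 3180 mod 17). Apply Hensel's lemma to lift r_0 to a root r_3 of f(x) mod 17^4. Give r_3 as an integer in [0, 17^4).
r_3 = 43351 (mod 83521)

Hensel's recurrence: r_{i+1} = r_i − f(r_i)·(f′(r_i))^{-1} mod 17^{i+2}, with f′(x) = 2x. Iterate:
  r_0 = 1 (mod 17)
  r_1 = 1 (mod 289)
  r_2 = 4047 (mod 4913)
  r_3 = 43351 (mod 83521)
Final: r_3 = 43351, and one checks f(r_3) ≡ 0 mod 17^4.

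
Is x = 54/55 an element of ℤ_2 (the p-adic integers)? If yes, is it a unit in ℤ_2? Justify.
x ∈ ℤ_2 but not a unit; v_2(x) = 1 > 0

ℤ_2 = {x ∈ ℚ_2 : v_2(x) ≥ 0} and ℤ_2^× = {x ∈ ℤ_2 : v_2(x) = 0}. Here v_2(54/55) = v_2(num) − v_2(den) = 1; compare against these criteria.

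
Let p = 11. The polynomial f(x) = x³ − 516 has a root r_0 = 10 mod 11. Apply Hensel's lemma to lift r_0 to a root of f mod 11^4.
r_3 = 6060 (mod 14641)

Hensel: r_{i+1} = r_i − f(r_i)/f′(r_i) mod 11^{i+2}, where f′(x) = 3x². Iterate:
  r_0 = 10 (mod 11)
  r_1 = 10 (mod 121)
  r_2 = 736 (mod 1331)
  r_3 = 6060 (mod 14641)
Final: r = 6060 with f(r) ≡ 0 mod 11^4.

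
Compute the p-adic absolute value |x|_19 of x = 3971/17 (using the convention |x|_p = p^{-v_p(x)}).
|3971/17|_19 = 1/361

Step 1 — compute v_19(x) by factoring powers of 19 out of the numerator and denominator: v_19(3971/17) = 2. Step 2 — apply |x|_p = p^{-v_p(x)} = 19^{-2} = 1/361.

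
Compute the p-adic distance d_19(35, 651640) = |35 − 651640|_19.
d_19(35, 651640) = 1/130321

Step 1 — x − y = 35 − 651640 = -651605. Step 2 — v_19(-651605) = 4 (factor: -651605 = −(19^4 · 5); the sign does not affect v_p). Step 3 — |x − y|_19 = 19^{-4} = 1/130321.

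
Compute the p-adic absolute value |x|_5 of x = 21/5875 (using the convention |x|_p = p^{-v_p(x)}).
|21/5875|_5 = 125

Step 1 — compute v_5(x) by factoring powers of 5 out of the numerator and denominator: v_5(21/5875) = -3. Step 2 — apply |x|_p = p^{-v_p(x)} = 5^{3} = 125.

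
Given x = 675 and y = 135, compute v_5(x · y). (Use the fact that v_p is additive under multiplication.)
v_5(91125) = 3

v_p(x) = 2 (factor: 675 = 5^2 · 27); v_p(y) = 1 (factor: 135 = 5^1 · 27). Additivity: v_p(xy) = v_p(x) + v_p(y) = 2 + 1 = 3. (Direct check: xy = 91125 = 5^3 · (729).)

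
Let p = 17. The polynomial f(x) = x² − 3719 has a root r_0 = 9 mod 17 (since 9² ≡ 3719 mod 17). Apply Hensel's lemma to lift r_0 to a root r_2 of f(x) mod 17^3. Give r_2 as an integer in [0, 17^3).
r_2 = 1335 (mod 4913)

Hensel's recurrence: r_{i+1} = r_i − f(r_i)·(f′(r_i))^{-1} mod 17^{i+2}, with f′(x) = 2x. Iterate:
  r_0 = 9 (mod 17)
  r_1 = 179 (mod 289)
  r_2 = 1335 (mod 4913)
Final: r_2 = 1335, and one checks f(r_2) ≡ 0 mod 17^3.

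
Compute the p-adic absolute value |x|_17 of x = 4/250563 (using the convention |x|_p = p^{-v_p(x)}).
|4/250563|_17 = 83521

Step 1 — compute v_17(x) by factoring powers of 17 out of the numerator and denominator: v_17(4/250563) = -4. Step 2 — apply |x|_p = p^{-v_p(x)} = 17^{4} = 83521.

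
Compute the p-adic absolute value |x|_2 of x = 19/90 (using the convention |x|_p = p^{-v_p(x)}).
|19/90|_2 = 2

Step 1 — compute v_2(x) by factoring powers of 2 out of the numerator and denominator: v_2(19/90) = -1. Step 2 — apply |x|_p = p^{-v_p(x)} = 2^{1} = 2.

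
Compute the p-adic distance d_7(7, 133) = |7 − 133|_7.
d_7(7, 133) = 1/7

Step 1 — x − y = 7 − 133 = -126. Step 2 — v_7(-126) = 1 (factor: -126 = −(7^1 · 18); the sign does not affect v_p). Step 3 — |x − y|_7 = 7^{-1} = 1/7.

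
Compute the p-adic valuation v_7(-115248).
v_7(-115248) = 4

v_7(n) is the largest exponent k such that 7^k divides n. Factor out: -115248 = -7^4 · 48. (Sign doesn't affect v_p.) So v_7(-115248) = 4.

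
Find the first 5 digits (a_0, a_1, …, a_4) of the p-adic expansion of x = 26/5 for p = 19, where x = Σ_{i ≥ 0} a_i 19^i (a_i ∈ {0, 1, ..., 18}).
(a_0, …, a_4) = (9, 15, 3, 15, 3)

v_19(26/5) = 0 (numerator and denominator both coprime to 19), so x ∈ ℤ_19^×. Compute digits iteratively via a_i = x_i mod 19, x_{i+1} = (x_i − a_i)/19, with x_0 = x:
  x_0 = 26/5;  a_0 = 9;  x_1 = (x_0 − 9)/19 = -1/5
  x_1 = -1/5;  a_1 = 15;  x_2 = (x_1 − 15)/19 = -4/5
  x_2 = -4/5;  a_2 = 3;  x_3 = (x_2 − 3)/19 = -1/5
  x_3 = -1/5;  a_3 = 15;  x_4 = (x_3 − 15)/19 = -4/5
  x_4 = -4/5;  a_4 = 3;  x_5 = (x_4 − 3)/19 = -1/5
Digits: (9, 15, 3, 15, 3).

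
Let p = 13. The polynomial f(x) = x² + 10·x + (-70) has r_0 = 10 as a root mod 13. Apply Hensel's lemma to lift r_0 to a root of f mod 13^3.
r_2 = 62 (mod 2197)

Hensel: r_{i+1} = r_i − f(r_i)·(f′(r_i))^{-1} mod 13^{i+2}, f′(x) = 2x + 10. Iterate:
  r_0 = 10 (mod 13)
  r_1 = 62 (mod 169)
  r_2 = 62 (mod 2197)
Final: r = 62 satisfies f(r) ≡ 0 mod 13^3.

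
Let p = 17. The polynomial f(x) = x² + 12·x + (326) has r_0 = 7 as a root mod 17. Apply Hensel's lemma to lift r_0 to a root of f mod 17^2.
r_1 = 245 (mod 289)

Hensel: r_{i+1} = r_i − f(r_i)·(f′(r_i))^{-1} mod 17^{i+2}, f′(x) = 2x + 12. Iterate:
  r_0 = 7 (mod 17)
  r_1 = 245 (mod 289)
Final: r = 245 satisfies f(r) ≡ 0 mod 17^2.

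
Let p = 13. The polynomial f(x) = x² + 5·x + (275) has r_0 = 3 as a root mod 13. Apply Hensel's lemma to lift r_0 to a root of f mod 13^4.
r_3 = 25756 (mod 28561)

Hensel: r_{i+1} = r_i − f(r_i)·(f′(r_i))^{-1} mod 13^{i+2}, f′(x) = 2x + 5. Iterate:
  r_0 = 3 (mod 13)
  r_1 = 68 (mod 169)
  r_2 = 1589 (mod 2197)
  r_3 = 25756 (mod 28561)
Final: r = 25756 satisfies f(r) ≡ 0 mod 13^4.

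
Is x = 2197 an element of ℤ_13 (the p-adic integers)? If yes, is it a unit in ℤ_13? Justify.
x ∈ ℤ_13 but not a unit; v_13(x) = 3 > 0

ℤ_13 = {x ∈ ℚ_13 : v_13(x) ≥ 0} and ℤ_13^× = {x ∈ ℤ_13 : v_13(x) = 0}. Here v_13(2197) = v_13(num) − v_13(den) = 3; compare against these criteria.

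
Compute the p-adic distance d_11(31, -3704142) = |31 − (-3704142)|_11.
d_11(31, -3704142) = 1/161051

Step 1 — x − y = 31 − (-3704142) = 3704173. Step 2 — v_11(3704173) = 5 (factor: 3704173 = (11^5 · 23); the sign does not affect v_p). Step 3 — |x − y|_11 = 11^{-5} = 1/161051.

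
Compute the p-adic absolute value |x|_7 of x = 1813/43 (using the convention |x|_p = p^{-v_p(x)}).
|1813/43|_7 = 1/49

Step 1 — compute v_7(x) by factoring powers of 7 out of the numerator and denominator: v_7(1813/43) = 2. Step 2 — apply |x|_p = p^{-v_p(x)} = 7^{-2} = 1/49.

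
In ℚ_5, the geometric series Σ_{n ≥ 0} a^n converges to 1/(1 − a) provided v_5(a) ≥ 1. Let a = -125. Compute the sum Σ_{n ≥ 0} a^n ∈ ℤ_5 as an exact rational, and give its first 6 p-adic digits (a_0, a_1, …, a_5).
Σ a^n = 1/(1 − a) = 1/126;  first 6 digits = (1, 0, 0, 4, 4, 4)

v_5(a) = 3 ≥ 1, so the series converges in ℤ_5 to 1/(1 − a) = 1/(1 − (-125)) = 1/126. Expand this rational in ℤ_5: compute digits iteratively via d_i = x_i mod 5, x_{i+1} = (x_i − d_i)/5. The first 6 digits are (1, 0, 0, 4, 4, 4).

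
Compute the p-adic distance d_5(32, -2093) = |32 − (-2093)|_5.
d_5(32, -2093) = 1/125

Step 1 — x − y = 32 − (-2093) = 2125. Step 2 — v_5(2125) = 3 (factor: 2125 = (5^3 · 17); the sign does not affect v_p). Step 3 — |x − y|_5 = 5^{-3} = 1/125.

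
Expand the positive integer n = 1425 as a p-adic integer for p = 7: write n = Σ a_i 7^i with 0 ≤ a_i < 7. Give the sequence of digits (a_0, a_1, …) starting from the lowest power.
(a_0, a_1, …) = (4, 0, 1, 4)

Repeated division by 7 gives the digits low-to-high: 1425 = 4 + 1·7^2 + 4·7^3. Digit sequence: (4, 0, 1, 4).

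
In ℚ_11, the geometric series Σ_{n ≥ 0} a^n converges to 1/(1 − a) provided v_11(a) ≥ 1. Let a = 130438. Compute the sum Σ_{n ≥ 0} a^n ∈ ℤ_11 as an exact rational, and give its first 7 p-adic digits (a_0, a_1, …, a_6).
Σ a^n = 1/(1 − a) = -1/130437;  first 7 digits = (1, 0, 0, 10, 8, 0, 1)

v_11(a) = 3 ≥ 1, so the series converges in ℤ_11 to 1/(1 − a) = 1/(1 − 130438) = -1/130437. Expand this rational in ℤ_11: compute digits iteratively via d_i = x_i mod 11, x_{i+1} = (x_i − d_i)/11. The first 7 digits are (1, 0, 0, 10, 8, 0, 1).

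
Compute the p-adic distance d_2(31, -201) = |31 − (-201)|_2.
d_2(31, -201) = 1/8

Step 1 — x − y = 31 − (-201) = 232. Step 2 — v_2(232) = 3 (factor: 232 = (2^3 · 29); the sign does not affect v_p). Step 3 — |x − y|_2 = 2^{-3} = 1/8.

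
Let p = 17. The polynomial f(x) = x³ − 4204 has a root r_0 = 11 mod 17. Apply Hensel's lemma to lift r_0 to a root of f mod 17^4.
r_3 = 32617 (mod 83521)

Hensel: r_{i+1} = r_i − f(r_i)/f′(r_i) mod 17^{i+2}, where f′(x) = 3x². Iterate:
  r_0 = 11 (mod 17)
  r_1 = 249 (mod 289)
  r_2 = 3139 (mod 4913)
  r_3 = 32617 (mod 83521)
Final: r = 32617 with f(r) ≡ 0 mod 17^4.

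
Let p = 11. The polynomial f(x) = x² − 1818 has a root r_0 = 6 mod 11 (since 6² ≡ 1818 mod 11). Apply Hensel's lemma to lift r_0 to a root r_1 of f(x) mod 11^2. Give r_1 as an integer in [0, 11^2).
r_1 = 94 (mod 121)

Hensel's recurrence: r_{i+1} = r_i − f(r_i)·(f′(r_i))^{-1} mod 11^{i+2}, with f′(x) = 2x. Iterate:
  r_0 = 6 (mod 11)
  r_1 = 94 (mod 121)
Final: r_1 = 94, and one checks f(r_1) ≡ 0 mod 11^2.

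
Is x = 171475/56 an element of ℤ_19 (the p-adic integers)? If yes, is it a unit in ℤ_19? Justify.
x ∈ ℤ_19 but not a unit; v_19(x) = 3 > 0

ℤ_19 = {x ∈ ℚ_19 : v_19(x) ≥ 0} and ℤ_19^× = {x ∈ ℤ_19 : v_19(x) = 0}. Here v_19(171475/56) = v_19(num) − v_19(den) = 3; compare against these criteria.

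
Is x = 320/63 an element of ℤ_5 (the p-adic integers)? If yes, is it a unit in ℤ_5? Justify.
x ∈ ℤ_5 but not a unit; v_5(x) = 1 > 0

ℤ_5 = {x ∈ ℚ_5 : v_5(x) ≥ 0} and ℤ_5^× = {x ∈ ℤ_5 : v_5(x) = 0}. Here v_5(320/63) = v_5(num) − v_5(den) = 1; compare against these criteria.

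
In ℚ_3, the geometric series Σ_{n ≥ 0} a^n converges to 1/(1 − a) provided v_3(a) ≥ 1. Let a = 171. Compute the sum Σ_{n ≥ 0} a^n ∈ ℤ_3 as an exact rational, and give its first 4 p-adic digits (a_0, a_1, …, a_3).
Σ a^n = 1/(1 − a) = -1/170;  first 4 digits = (1, 0, 1, 0)

v_3(a) = 2 ≥ 1, so the series converges in ℤ_3 to 1/(1 − a) = 1/(1 − 171) = -1/170. Expand this rational in ℤ_3: compute digits iteratively via d_i = x_i mod 3, x_{i+1} = (x_i − d_i)/3. The first 4 digits are (1, 0, 1, 0).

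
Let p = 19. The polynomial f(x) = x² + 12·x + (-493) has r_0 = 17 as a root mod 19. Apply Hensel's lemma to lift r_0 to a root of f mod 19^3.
r_2 = 17 (mod 6859)

Hensel: r_{i+1} = r_i − f(r_i)·(f′(r_i))^{-1} mod 19^{i+2}, f′(x) = 2x + 12. Iterate:
  r_0 = 17 (mod 19)
  r_1 = 17 (mod 361)
  r_2 = 17 (mod 6859)
Final: r = 17 satisfies f(r) ≡ 0 mod 19^3.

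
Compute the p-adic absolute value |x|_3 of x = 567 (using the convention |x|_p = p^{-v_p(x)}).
|567|_3 = 1/81

Step 1 — compute v_3(x) by factoring powers of 3 out of the numerator and denominator: v_3(567) = 4. Step 2 — apply |x|_p = p^{-v_p(x)} = 3^{-4} = 1/81.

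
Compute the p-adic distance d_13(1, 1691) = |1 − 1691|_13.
d_13(1, 1691) = 1/169

Step 1 — x − y = 1 − 1691 = -1690. Step 2 — v_13(-1690) = 2 (factor: -1690 = −(13^2 · 10); the sign does not affect v_p). Step 3 — |x − y|_13 = 13^{-2} = 1/169.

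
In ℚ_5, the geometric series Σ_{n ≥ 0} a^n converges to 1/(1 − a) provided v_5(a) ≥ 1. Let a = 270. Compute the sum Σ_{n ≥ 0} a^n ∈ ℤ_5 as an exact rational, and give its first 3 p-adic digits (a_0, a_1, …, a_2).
Σ a^n = 1/(1 − a) = -1/269;  first 3 digits = (1, 4, 1)

v_5(a) = 1 ≥ 1, so the series converges in ℤ_5 to 1/(1 − a) = 1/(1 − 270) = -1/269. Expand this rational in ℤ_5: compute digits iteratively via d_i = x_i mod 5, x_{i+1} = (x_i − d_i)/5. The first 3 digits are (1, 4, 1).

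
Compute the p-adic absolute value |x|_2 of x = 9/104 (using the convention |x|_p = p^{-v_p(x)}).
|9/104|_2 = 8

Step 1 — compute v_2(x) by factoring powers of 2 out of the numerator and denominator: v_2(9/104) = -3. Step 2 — apply |x|_p = p^{-v_p(x)} = 2^{3} = 8.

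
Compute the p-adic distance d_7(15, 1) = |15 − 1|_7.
d_7(15, 1) = 1/7

Step 1 — x − y = 15 − 1 = 14. Step 2 — v_7(14) = 1 (factor: 14 = (7^1 · 2); the sign does not affect v_p). Step 3 — |x − y|_7 = 7^{-1} = 1/7.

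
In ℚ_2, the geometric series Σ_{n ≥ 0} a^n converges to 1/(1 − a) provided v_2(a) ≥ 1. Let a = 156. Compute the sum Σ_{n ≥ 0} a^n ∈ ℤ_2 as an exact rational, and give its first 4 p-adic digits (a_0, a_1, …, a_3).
Σ a^n = 1/(1 − a) = -1/155;  first 4 digits = (1, 0, 1, 1)

v_2(a) = 2 ≥ 1, so the series converges in ℤ_2 to 1/(1 − a) = 1/(1 − 156) = -1/155. Expand this rational in ℤ_2: compute digits iteratively via d_i = x_i mod 2, x_{i+1} = (x_i − d_i)/2. The first 4 digits are (1, 0, 1, 1).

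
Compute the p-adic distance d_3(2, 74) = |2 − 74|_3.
d_3(2, 74) = 1/9

Step 1 — x − y = 2 − 74 = -72. Step 2 — v_3(-72) = 2 (factor: -72 = −(3^2 · 8); the sign does not affect v_p). Step 3 — |x − y|_3 = 3^{-2} = 1/9.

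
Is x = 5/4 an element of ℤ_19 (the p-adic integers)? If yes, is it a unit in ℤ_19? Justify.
x ∈ ℤ_19^× (unit); v_19(x) = 0

ℤ_19 = {x ∈ ℚ_19 : v_19(x) ≥ 0} and ℤ_19^× = {x ∈ ℤ_19 : v_19(x) = 0}. Here v_19(5/4) = v_19(num) − v_19(den) = 0; compare against these criteria.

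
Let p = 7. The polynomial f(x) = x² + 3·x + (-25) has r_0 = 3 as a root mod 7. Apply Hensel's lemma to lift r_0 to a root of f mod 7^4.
r_3 = 717 (mod 2401)

Hensel: r_{i+1} = r_i − f(r_i)·(f′(r_i))^{-1} mod 7^{i+2}, f′(x) = 2x + 3. Iterate:
  r_0 = 3 (mod 7)
  r_1 = 31 (mod 49)
  r_2 = 31 (mod 343)
  r_3 = 717 (mod 2401)
Final: r = 717 satisfies f(r) ≡ 0 mod 7^4.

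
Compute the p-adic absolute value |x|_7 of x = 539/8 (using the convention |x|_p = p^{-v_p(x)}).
|539/8|_7 = 1/49

Step 1 — compute v_7(x) by factoring powers of 7 out of the numerator and denominator: v_7(539/8) = 2. Step 2 — apply |x|_p = p^{-v_p(x)} = 7^{-2} = 1/49.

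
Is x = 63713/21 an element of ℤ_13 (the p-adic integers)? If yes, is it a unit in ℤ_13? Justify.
x ∈ ℤ_13 but not a unit; v_13(x) = 3 > 0

ℤ_13 = {x ∈ ℚ_13 : v_13(x) ≥ 0} and ℤ_13^× = {x ∈ ℤ_13 : v_13(x) = 0}. Here v_13(63713/21) = v_13(num) − v_13(den) = 3; compare against these criteria.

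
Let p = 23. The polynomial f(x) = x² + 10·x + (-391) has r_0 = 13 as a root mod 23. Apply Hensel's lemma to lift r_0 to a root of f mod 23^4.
r_3 = 269688 (mod 279841)

Hensel: r_{i+1} = r_i − f(r_i)·(f′(r_i))^{-1} mod 23^{i+2}, f′(x) = 2x + 10. Iterate:
  r_0 = 13 (mod 23)
  r_1 = 427 (mod 529)
  r_2 = 2014 (mod 12167)
  r_3 = 269688 (mod 279841)
Final: r = 269688 satisfies f(r) ≡ 0 mod 23^4.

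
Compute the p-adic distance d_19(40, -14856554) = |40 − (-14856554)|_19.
d_19(40, -14856554) = 1/2476099

Step 1 — x − y = 40 − (-14856554) = 14856594. Step 2 — v_19(14856594) = 5 (factor: 14856594 = (19^5 · 6); the sign does not affect v_p). Step 3 — |x − y|_19 = 19^{-5} = 1/2476099.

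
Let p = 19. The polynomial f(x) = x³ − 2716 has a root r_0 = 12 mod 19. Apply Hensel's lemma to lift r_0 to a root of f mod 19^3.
r_2 = 5446 (mod 6859)

Hensel: r_{i+1} = r_i − f(r_i)/f′(r_i) mod 19^{i+2}, where f′(x) = 3x². Iterate:
  r_0 = 12 (mod 19)
  r_1 = 31 (mod 361)
  r_2 = 5446 (mod 6859)
Final: r = 5446 with f(r) ≡ 0 mod 19^3.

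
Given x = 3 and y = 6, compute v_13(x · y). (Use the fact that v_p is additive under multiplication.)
v_13(18) = 0

v_p(x) = 0 (factor: 3 = 13^0 · 3); v_p(y) = 0 (factor: 6 = 13^0 · 6). Additivity: v_p(xy) = v_p(x) + v_p(y) = 0 + 0 = 0. (Direct check: xy = 18 = 13^0 · (18).)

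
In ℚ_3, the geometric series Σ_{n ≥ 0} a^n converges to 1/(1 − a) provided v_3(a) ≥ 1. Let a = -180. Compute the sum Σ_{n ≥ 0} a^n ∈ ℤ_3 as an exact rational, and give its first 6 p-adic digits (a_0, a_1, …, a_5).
Σ a^n = 1/(1 − a) = 1/181;  first 6 digits = (1, 0, 1, 2, 1, 0)

v_3(a) = 2 ≥ 1, so the series converges in ℤ_3 to 1/(1 − a) = 1/(1 − (-180)) = 1/181. Expand this rational in ℤ_3: compute digits iteratively via d_i = x_i mod 3, x_{i+1} = (x_i − d_i)/3. The first 6 digits are (1, 0, 1, 2, 1, 0).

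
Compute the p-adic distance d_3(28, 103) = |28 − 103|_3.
d_3(28, 103) = 1/3

Step 1 — x − y = 28 − 103 = -75. Step 2 — v_3(-75) = 1 (factor: -75 = −(3^1 · 25); the sign does not affect v_p). Step 3 — |x − y|_3 = 3^{-1} = 1/3.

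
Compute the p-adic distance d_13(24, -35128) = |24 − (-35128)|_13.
d_13(24, -35128) = 1/2197

Step 1 — x − y = 24 − (-35128) = 35152. Step 2 — v_13(35152) = 3 (factor: 35152 = (13^3 · 16); the sign does not affect v_p). Step 3 — |x − y|_13 = 13^{-3} = 1/2197.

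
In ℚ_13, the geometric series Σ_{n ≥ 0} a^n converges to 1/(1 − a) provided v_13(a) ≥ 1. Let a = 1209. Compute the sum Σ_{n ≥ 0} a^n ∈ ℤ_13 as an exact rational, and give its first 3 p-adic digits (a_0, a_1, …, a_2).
Σ a^n = 1/(1 − a) = -1/1208;  first 3 digits = (1, 2, 11)

v_13(a) = 1 ≥ 1, so the series converges in ℤ_13 to 1/(1 − a) = 1/(1 − 1209) = -1/1208. Expand this rational in ℤ_13: compute digits iteratively via d_i = x_i mod 13, x_{i+1} = (x_i − d_i)/13. The first 3 digits are (1, 2, 11).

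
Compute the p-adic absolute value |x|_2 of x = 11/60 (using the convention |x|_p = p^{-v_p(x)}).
|11/60|_2 = 4

Step 1 — compute v_2(x) by factoring powers of 2 out of the numerator and denominator: v_2(11/60) = -2. Step 2 — apply |x|_p = p^{-v_p(x)} = 2^{2} = 4.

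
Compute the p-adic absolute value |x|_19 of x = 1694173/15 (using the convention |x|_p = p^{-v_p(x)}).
|1694173/15|_19 = 1/130321

Step 1 — compute v_19(x) by factoring powers of 19 out of the numerator and denominator: v_19(1694173/15) = 4. Step 2 — apply |x|_p = p^{-v_p(x)} = 19^{-4} = 1/130321.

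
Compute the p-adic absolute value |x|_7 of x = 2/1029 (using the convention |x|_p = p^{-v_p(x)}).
|2/1029|_7 = 343

Step 1 — compute v_7(x) by factoring powers of 7 out of the numerator and denominator: v_7(2/1029) = -3. Step 2 — apply |x|_p = p^{-v_p(x)} = 7^{3} = 343.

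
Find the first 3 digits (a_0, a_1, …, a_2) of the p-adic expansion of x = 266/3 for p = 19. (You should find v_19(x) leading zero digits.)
(a_0, …, a_2) = (0, 11, 6)

v_19(266/3) = 1, so a_0 = ... = a_0 = 0. Factor out: x = 19^1 · u with u = 14/3 a unit in ℤ_19. Expand u iteratively via a_{v+i} = u_i mod 19, u_{i+1} = (u_i − a_{v+i})/19:
  u_0 = 14/3;  a_1 = 11;  u_1 = (u_0 − 11)/19 = -1/3
  u_1 = -1/3;  a_2 = 6;  u_2 = (u_1 − 6)/19 = -1/3
Digits: (0, 11, 6).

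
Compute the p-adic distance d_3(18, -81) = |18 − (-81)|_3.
d_3(18, -81) = 1/9

Step 1 — x − y = 18 − (-81) = 99. Step 2 — v_3(99) = 2 (factor: 99 = (3^2 · 11); the sign does not affect v_p). Step 3 — |x − y|_3 = 3^{-2} = 1/9.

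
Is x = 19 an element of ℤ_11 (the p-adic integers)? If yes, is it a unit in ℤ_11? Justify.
x ∈ ℤ_11^× (unit); v_11(x) = 0

ℤ_11 = {x ∈ ℚ_11 : v_11(x) ≥ 0} and ℤ_11^× = {x ∈ ℤ_11 : v_11(x) = 0}. Here v_11(19) = v_11(num) − v_11(den) = 0; compare against these criteria.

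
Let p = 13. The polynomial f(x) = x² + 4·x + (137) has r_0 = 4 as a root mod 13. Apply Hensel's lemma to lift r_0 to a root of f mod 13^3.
r_2 = 173 (mod 2197)

Hensel: r_{i+1} = r_i − f(r_i)·(f′(r_i))^{-1} mod 13^{i+2}, f′(x) = 2x + 4. Iterate:
  r_0 = 4 (mod 13)
  r_1 = 4 (mod 169)
  r_2 = 173 (mod 2197)
Final: r = 173 satisfies f(r) ≡ 0 mod 13^3.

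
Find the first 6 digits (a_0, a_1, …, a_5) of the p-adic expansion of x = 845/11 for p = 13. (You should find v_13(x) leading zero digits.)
(a_0, …, a_5) = (0, 0, 4, 8, 10, 11)

v_13(845/11) = 2, so a_0 = ... = a_1 = 0. Factor out: x = 13^2 · u with u = 5/11 a unit in ℤ_13. Expand u iteratively via a_{v+i} = u_i mod 13, u_{i+1} = (u_i − a_{v+i})/13:
  u_0 = 5/11;  a_2 = 4;  u_1 = (u_0 − 4)/13 = -3/11
  u_1 = -3/11;  a_3 = 8;  u_2 = (u_1 − 8)/13 = -7/11
  u_2 = -7/11;  a_4 = 10;  u_3 = (u_2 − 10)/13 = -9/11
  u_3 = -9/11;  a_5 = 11;  u_4 = (u_3 − 11)/13 = -10/11
Digits: (0, 0, 4, 8, 10, 11).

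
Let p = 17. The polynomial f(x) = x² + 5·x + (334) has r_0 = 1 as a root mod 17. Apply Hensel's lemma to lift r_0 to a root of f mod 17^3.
r_2 = 1191 (mod 4913)

Hensel: r_{i+1} = r_i − f(r_i)·(f′(r_i))^{-1} mod 17^{i+2}, f′(x) = 2x + 5. Iterate:
  r_0 = 1 (mod 17)
  r_1 = 35 (mod 289)
  r_2 = 1191 (mod 4913)
Final: r = 1191 satisfies f(r) ≡ 0 mod 17^3.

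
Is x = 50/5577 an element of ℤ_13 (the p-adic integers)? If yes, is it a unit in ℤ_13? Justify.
x ∉ ℤ_13 (v_13(x) = -2 < 0)

ℤ_13 = {x ∈ ℚ_13 : v_13(x) ≥ 0} and ℤ_13^× = {x ∈ ℤ_13 : v_13(x) = 0}. Here v_13(50/5577) = v_13(num) − v_13(den) = -2; compare against these criteria.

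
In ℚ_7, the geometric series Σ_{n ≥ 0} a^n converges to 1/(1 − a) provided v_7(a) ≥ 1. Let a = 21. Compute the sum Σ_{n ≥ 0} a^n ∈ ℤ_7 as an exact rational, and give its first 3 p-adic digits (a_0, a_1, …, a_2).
Σ a^n = 1/(1 − a) = -1/20;  first 3 digits = (1, 3, 2)

v_7(a) = 1 ≥ 1, so the series converges in ℤ_7 to 1/(1 − a) = 1/(1 − 21) = -1/20. Expand this rational in ℤ_7: compute digits iteratively via d_i = x_i mod 7, x_{i+1} = (x_i − d_i)/7. The first 3 digits are (1, 3, 2).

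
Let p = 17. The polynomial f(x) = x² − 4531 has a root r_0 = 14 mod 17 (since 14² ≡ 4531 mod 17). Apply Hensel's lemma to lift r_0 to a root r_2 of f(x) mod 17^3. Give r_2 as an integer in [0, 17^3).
r_2 = 1748 (mod 4913)

Hensel's recurrence: r_{i+1} = r_i − f(r_i)·(f′(r_i))^{-1} mod 17^{i+2}, with f′(x) = 2x. Iterate:
  r_0 = 14 (mod 17)
  r_1 = 14 (mod 289)
  r_2 = 1748 (mod 4913)
Final: r_2 = 1748, and one checks f(r_2) ≡ 0 mod 17^3.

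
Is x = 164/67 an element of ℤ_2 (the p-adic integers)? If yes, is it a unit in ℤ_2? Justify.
x ∈ ℤ_2 but not a unit; v_2(x) = 2 > 0

ℤ_2 = {x ∈ ℚ_2 : v_2(x) ≥ 0} and ℤ_2^× = {x ∈ ℤ_2 : v_2(x) = 0}. Here v_2(164/67) = v_2(num) − v_2(den) = 2; compare against these criteria.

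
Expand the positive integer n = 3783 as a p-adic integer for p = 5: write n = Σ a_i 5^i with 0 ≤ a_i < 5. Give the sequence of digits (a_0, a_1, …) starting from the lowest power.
(a_0, a_1, …) = (3, 1, 1, 0, 1, 1)

Repeated division by 5 gives the digits low-to-high: 3783 = 3 + 1·5^1 + 1·5^2 + 1·5^4 + 1·5^5. Digit sequence: (3, 1, 1, 0, 1, 1).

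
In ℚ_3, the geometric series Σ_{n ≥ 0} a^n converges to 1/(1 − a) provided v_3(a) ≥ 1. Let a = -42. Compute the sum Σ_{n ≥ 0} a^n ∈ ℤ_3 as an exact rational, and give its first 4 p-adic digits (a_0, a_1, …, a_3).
Σ a^n = 1/(1 − a) = 1/43;  first 4 digits = (1, 1, 2, 1)

v_3(a) = 1 ≥ 1, so the series converges in ℤ_3 to 1/(1 − a) = 1/(1 − (-42)) = 1/43. Expand this rational in ℤ_3: compute digits iteratively via d_i = x_i mod 3, x_{i+1} = (x_i − d_i)/3. The first 4 digits are (1, 1, 2, 1).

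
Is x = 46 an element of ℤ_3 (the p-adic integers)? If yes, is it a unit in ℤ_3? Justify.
x ∈ ℤ_3^× (unit); v_3(x) = 0

ℤ_3 = {x ∈ ℚ_3 : v_3(x) ≥ 0} and ℤ_3^× = {x ∈ ℤ_3 : v_3(x) = 0}. Here v_3(46) = v_3(num) − v_3(den) = 0; compare against these criteria.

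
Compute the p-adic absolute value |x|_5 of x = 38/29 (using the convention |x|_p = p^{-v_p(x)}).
|38/29|_5 = 1

Step 1 — compute v_5(x) by factoring powers of 5 out of the numerator and denominator: v_5(38/29) = 0. Step 2 — apply |x|_p = p^{-v_p(x)} = 5^{0} = 1.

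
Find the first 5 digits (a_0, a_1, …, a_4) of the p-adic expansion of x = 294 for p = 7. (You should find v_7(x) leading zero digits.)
(a_0, …, a_4) = (0, 0, 6, 0, 0)

v_7(294) = 2, so a_0 = ... = a_1 = 0. Factor out: x = 7^2 · u with u = 6 a unit in ℤ_7. Expand u iteratively via a_{v+i} = u_i mod 7, u_{i+1} = (u_i − a_{v+i})/7:
  u_0 = 6;  a_2 = 6;  u_1 = (u_0 − 6)/7 = 0
  u_1 = 0;  a_3 = 0;  u_2 = (u_1 − 0)/7 = 0
  u_2 = 0;  a_4 = 0;  u_3 = (u_2 − 0)/7 = 0
Digits: (0, 0, 6, 0, 0).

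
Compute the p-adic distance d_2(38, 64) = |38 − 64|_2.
d_2(38, 64) = 1/2

Step 1 — x − y = 38 − 64 = -26. Step 2 — v_2(-26) = 1 (factor: -26 = −(2^1 · 13); the sign does not affect v_p). Step 3 — |x − y|_2 = 2^{-1} = 1/2.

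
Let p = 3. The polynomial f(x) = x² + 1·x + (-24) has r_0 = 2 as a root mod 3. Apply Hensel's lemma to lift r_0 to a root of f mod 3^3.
r_2 = 11 (mod 27)

Hensel: r_{i+1} = r_i − f(r_i)·(f′(r_i))^{-1} mod 3^{i+2}, f′(x) = 2x + 1. Iterate:
  r_0 = 2 (mod 3)
  r_1 = 2 (mod 9)
  r_2 = 11 (mod 27)
Final: r = 11 satisfies f(r) ≡ 0 mod 3^3.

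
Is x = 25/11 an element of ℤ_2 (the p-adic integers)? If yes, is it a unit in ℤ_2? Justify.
x ∈ ℤ_2^× (unit); v_2(x) = 0

ℤ_2 = {x ∈ ℚ_2 : v_2(x) ≥ 0} and ℤ_2^× = {x ∈ ℤ_2 : v_2(x) = 0}. Here v_2(25/11) = v_2(num) − v_2(den) = 0; compare against these criteria.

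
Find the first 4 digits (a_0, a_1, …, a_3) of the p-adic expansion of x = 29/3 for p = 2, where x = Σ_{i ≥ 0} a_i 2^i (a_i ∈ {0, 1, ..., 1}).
(a_0, …, a_3) = (1, 1, 1, 1)

v_2(29/3) = 0 (numerator and denominator both coprime to 2), so x ∈ ℤ_2^×. Compute digits iteratively via a_i = x_i mod 2, x_{i+1} = (x_i − a_i)/2, with x_0 = x:
  x_0 = 29/3;  a_0 = 1;  x_1 = (x_0 − 1)/2 = 13/3
  x_1 = 13/3;  a_1 = 1;  x_2 = (x_1 − 1)/2 = 5/3
  x_2 = 5/3;  a_2 = 1;  x_3 = (x_2 − 1)/2 = 1/3
  x_3 = 1/3;  a_3 = 1;  x_4 = (x_3 − 1)/2 = -1/3
Digits: (1, 1, 1, 1).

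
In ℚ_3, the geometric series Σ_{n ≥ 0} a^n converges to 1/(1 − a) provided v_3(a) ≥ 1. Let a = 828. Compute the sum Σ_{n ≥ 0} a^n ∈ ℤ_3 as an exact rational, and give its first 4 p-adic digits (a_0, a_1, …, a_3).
Σ a^n = 1/(1 − a) = -1/827;  first 4 digits = (1, 0, 2, 0)

v_3(a) = 2 ≥ 1, so the series converges in ℤ_3 to 1/(1 − a) = 1/(1 − 828) = -1/827. Expand this rational in ℤ_3: compute digits iteratively via d_i = x_i mod 3, x_{i+1} = (x_i − d_i)/3. The first 4 digits are (1, 0, 2, 0).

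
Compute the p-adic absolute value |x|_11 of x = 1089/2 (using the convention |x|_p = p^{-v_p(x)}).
|1089/2|_11 = 1/121

Step 1 — compute v_11(x) by factoring powers of 11 out of the numerator and denominator: v_11(1089/2) = 2. Step 2 — apply |x|_p = p^{-v_p(x)} = 11^{-2} = 1/121.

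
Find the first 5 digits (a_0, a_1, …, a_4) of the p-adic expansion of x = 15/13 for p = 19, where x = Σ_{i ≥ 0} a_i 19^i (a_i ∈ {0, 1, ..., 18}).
(a_0, …, a_4) = (7, 7, 4, 10, 17)

v_19(15/13) = 0 (numerator and denominator both coprime to 19), so x ∈ ℤ_19^×. Compute digits iteratively via a_i = x_i mod 19, x_{i+1} = (x_i − a_i)/19, with x_0 = x:
  x_0 = 15/13;  a_0 = 7;  x_1 = (x_0 − 7)/19 = -4/13
  x_1 = -4/13;  a_1 = 7;  x_2 = (x_1 − 7)/19 = -5/13
  x_2 = -5/13;  a_2 = 4;  x_3 = (x_2 − 4)/19 = -3/13
  x_3 = -3/13;  a_3 = 10;  x_4 = (x_3 − 10)/19 = -7/13
  x_4 = -7/13;  a_4 = 17;  x_5 = (x_4 − 17)/19 = -12/13
Digits: (7, 7, 4, 10, 17).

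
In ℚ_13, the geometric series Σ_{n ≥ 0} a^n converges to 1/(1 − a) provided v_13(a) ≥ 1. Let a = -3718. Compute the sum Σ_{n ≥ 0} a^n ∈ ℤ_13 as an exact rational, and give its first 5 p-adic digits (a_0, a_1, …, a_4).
Σ a^n = 1/(1 − a) = 1/3719;  first 5 digits = (1, 0, 4, 11, 2)

v_13(a) = 2 ≥ 1, so the series converges in ℤ_13 to 1/(1 − a) = 1/(1 − (-3718)) = 1/3719. Expand this rational in ℤ_13: compute digits iteratively via d_i = x_i mod 13, x_{i+1} = (x_i − d_i)/13. The first 5 digits are (1, 0, 4, 11, 2).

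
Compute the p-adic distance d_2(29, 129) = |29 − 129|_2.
d_2(29, 129) = 1/4

Step 1 — x − y = 29 − 129 = -100. Step 2 — v_2(-100) = 2 (factor: -100 = −(2^2 · 25); the sign does not affect v_p). Step 3 — |x − y|_2 = 2^{-2} = 1/4.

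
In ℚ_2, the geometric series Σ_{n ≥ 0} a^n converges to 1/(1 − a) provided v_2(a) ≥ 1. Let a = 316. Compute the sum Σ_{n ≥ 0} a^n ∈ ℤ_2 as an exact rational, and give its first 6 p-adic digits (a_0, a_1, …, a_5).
Σ a^n = 1/(1 − a) = -1/315;  first 6 digits = (1, 0, 1, 1, 0, 0)

v_2(a) = 2 ≥ 1, so the series converges in ℤ_2 to 1/(1 − a) = 1/(1 − 316) = -1/315. Expand this rational in ℤ_2: compute digits iteratively via d_i = x_i mod 2, x_{i+1} = (x_i − d_i)/2. The first 6 digits are (1, 0, 1, 1, 0, 0).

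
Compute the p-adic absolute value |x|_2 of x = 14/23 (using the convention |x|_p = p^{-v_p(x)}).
|14/23|_2 = 1/2

Step 1 — compute v_2(x) by factoring powers of 2 out of the numerator and denominator: v_2(14/23) = 1. Step 2 — apply |x|_p = p^{-v_p(x)} = 2^{-1} = 1/2.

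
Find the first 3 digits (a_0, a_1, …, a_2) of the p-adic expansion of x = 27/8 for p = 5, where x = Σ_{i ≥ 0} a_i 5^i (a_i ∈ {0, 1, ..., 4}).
(a_0, …, a_2) = (4, 3, 0)

v_5(27/8) = 0 (numerator and denominator both coprime to 5), so x ∈ ℤ_5^×. Compute digits iteratively via a_i = x_i mod 5, x_{i+1} = (x_i − a_i)/5, with x_0 = x:
  x_0 = 27/8;  a_0 = 4;  x_1 = (x_0 − 4)/5 = -1/8
  x_1 = -1/8;  a_1 = 3;  x_2 = (x_1 − 3)/5 = -5/8
  x_2 = -5/8;  a_2 = 0;  x_3 = (x_2 − 0)/5 = -1/8
Digits: (4, 3, 0).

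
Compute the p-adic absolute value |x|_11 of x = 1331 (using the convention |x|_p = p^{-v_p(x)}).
|1331|_11 = 1/1331

Step 1 — compute v_11(x) by factoring powers of 11 out of the numerator and denominator: v_11(1331) = 3. Step 2 — apply |x|_p = p^{-v_p(x)} = 11^{-3} = 1/1331.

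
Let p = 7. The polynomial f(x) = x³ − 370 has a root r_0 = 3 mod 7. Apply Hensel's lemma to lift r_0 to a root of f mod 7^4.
r_3 = 2061 (mod 2401)

Hensel: r_{i+1} = r_i − f(r_i)/f′(r_i) mod 7^{i+2}, where f′(x) = 3x². Iterate:
  r_0 = 3 (mod 7)
  r_1 = 3 (mod 49)
  r_2 = 3 (mod 343)
  r_3 = 2061 (mod 2401)
Final: r = 2061 with f(r) ≡ 0 mod 7^4.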